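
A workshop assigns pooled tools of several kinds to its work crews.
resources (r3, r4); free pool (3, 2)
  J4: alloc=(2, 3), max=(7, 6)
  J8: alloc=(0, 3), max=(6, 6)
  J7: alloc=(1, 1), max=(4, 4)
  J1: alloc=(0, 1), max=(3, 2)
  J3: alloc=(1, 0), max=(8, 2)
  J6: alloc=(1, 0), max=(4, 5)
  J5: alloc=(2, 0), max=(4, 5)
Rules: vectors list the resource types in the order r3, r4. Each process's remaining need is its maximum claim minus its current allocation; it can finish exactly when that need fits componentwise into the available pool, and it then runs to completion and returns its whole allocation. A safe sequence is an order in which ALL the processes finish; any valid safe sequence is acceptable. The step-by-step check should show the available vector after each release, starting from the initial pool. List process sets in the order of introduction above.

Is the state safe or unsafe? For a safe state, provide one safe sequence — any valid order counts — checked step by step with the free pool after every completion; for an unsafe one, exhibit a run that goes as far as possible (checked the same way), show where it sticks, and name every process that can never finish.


UNSAFE — no complete ordering exists.
Key observation: after J1, J7 the pool peaks at (4, 4), and each blocked process is short somewhere: J4 on r3; J8 on r3; J3 on r3; J6 on r4; J5 on r4.
The run J1, J7 cannot be extended any further. Verifying each step:
  pool = (3, 2)
  J1 needs (3, 1) <= (3, 2) -> finishes; pool += (0, 1) = (3, 3)
  J7 needs (3, 3) <= (3, 3) -> finishes; pool += (1, 1) = (4, 4)
  J4 cannot run: need (5, 3) vs free (4, 4) (insufficient r3)
  J8 cannot run: need (6, 3) vs free (4, 4) (insufficient r3)
  J3 cannot run: need (7, 2) vs free (4, 4) (insufficient r3)
  J6 cannot run: need (3, 5) vs free (4, 4) (insufficient r4)
  J5 cannot run: need (2, 5) vs free (4, 4) (insufficient r4)
Processes that can never finish: J4, J8, J3, J6 and J5.


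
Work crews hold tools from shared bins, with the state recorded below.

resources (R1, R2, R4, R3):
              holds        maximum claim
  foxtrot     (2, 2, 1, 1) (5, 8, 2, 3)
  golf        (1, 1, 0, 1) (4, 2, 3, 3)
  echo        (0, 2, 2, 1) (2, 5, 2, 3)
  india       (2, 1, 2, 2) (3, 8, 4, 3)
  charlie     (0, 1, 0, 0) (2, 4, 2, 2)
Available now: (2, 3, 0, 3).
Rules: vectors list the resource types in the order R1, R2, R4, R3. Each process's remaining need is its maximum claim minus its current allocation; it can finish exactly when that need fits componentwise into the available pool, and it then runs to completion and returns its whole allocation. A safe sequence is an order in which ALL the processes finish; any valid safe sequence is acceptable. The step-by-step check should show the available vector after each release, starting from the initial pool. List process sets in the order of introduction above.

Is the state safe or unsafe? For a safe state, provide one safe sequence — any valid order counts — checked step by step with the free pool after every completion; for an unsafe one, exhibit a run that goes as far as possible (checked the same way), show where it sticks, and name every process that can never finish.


UNSAFE — no complete ordering exists.
Key observation: after echo, charlie the pool peaks at (2, 6, 2, 4), and each blocked process is short somewhere: foxtrot on R1; golf on R1, R4; india on R2.
The run echo, charlie cannot be extended any further. Verifying each step:
  pool = (2, 3, 0, 3)
  run echo (needs (2, 3, 0, 2), free (2, 3, 0, 3)); after release of (0, 2, 2, 1) the pool is (2, 5, 2, 4)
  run charlie (needs (2, 3, 2, 2), free (2, 5, 2, 4)); after release of (0, 1, 0, 0) the pool is (2, 6, 2, 4)
  foxtrot cannot run: need (3, 6, 1, 2) vs free (2, 6, 2, 4) (insufficient R1)
  golf cannot run: need (3, 1, 3, 2) vs free (2, 6, 2, 4) (insufficient R1 and R4)
  india cannot run: need (1, 7, 2, 1) vs free (2, 6, 2, 4) (insufficient R2)
Permanently blocked: foxtrot, golf and india.


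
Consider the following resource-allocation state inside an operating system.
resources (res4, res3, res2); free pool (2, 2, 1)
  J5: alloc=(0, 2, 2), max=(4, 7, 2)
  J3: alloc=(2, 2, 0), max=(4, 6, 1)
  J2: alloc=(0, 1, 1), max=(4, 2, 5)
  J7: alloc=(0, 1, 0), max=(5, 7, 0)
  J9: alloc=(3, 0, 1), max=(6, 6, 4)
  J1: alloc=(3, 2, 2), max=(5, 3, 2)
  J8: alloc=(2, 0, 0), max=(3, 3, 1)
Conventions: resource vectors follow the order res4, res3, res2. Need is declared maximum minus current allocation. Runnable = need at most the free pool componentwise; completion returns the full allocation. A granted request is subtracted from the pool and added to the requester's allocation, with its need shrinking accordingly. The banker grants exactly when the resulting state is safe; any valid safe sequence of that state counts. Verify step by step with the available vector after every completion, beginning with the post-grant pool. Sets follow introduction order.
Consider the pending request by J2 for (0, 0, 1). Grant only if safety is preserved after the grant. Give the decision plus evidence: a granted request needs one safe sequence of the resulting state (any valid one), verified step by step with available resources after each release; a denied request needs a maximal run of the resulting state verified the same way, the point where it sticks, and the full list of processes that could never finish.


GRANT. The post-grant state is safe; one safe sequence: J1, J3, J8, J5, J2, J7, J9.
Key observation: (2, 2, 0) free after granting still covers J1 first, and each release covers the next.
Step-by-step check of the post-grant state:
  pool = (2, 2, 0)
  run J1 (needs (2, 1, 0), free (2, 2, 0)); after release of (3, 2, 2) the pool is (5, 4, 2)
  run J3 (needs (2, 4, 1), free (5, 4, 2)); after release of (2, 2, 0) the pool is (7, 6, 2)
  run J8 (needs (1, 3, 1), free (7, 6, 2)); after release of (2, 0, 0) the pool is (9, 6, 2)
  run J5 (needs (4, 5, 0), free (9, 6, 2)); after release of (0, 2, 2) the pool is (9, 8, 4)
  run J2 (needs (4, 1, 3), free (9, 8, 4)); after release of (0, 1, 2) the pool is (9, 9, 6)
  run J7 (needs (5, 6, 0), free (9, 9, 6)); after release of (0, 1, 0) the pool is (9, 10, 6)
  run J9 (needs (3, 6, 3), free (9, 10, 6)); after release of (3, 0, 1) the pool is (12, 10, 7)


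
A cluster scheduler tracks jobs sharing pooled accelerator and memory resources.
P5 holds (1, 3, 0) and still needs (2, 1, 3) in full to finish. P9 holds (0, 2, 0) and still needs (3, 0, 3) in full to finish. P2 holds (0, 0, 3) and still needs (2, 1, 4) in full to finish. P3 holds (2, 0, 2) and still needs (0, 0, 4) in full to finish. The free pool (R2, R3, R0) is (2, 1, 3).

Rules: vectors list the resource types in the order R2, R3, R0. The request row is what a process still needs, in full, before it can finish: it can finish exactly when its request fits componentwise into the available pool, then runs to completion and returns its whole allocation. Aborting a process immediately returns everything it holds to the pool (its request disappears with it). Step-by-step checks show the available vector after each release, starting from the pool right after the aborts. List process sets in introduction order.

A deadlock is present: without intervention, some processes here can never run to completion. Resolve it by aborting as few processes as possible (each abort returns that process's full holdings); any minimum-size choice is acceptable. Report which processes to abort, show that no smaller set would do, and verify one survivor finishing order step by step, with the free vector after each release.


Abort P3.
Key observation: P2 was stuck for good until P3 gave back (2, 0, 2); in the order shown it finishes at step 1.
Minimality: the empty abort set fails — the state is deadlocked as it stands.
The survivors complete as P2, P5, P9. Check, step by step (starting from the post-abort pool):
  pool = (4, 1, 5)
  P2: need (2, 1, 4) fits (4, 1, 5); releases (0, 0, 3), pool now (4, 1, 8)
  P5: need (2, 1, 3) fits (4, 1, 8); releases (1, 3, 0), pool now (5, 4, 8)
  P9: need (3, 0, 3) fits (5, 4, 8); releases (0, 2, 0), pool now (5, 6, 8)


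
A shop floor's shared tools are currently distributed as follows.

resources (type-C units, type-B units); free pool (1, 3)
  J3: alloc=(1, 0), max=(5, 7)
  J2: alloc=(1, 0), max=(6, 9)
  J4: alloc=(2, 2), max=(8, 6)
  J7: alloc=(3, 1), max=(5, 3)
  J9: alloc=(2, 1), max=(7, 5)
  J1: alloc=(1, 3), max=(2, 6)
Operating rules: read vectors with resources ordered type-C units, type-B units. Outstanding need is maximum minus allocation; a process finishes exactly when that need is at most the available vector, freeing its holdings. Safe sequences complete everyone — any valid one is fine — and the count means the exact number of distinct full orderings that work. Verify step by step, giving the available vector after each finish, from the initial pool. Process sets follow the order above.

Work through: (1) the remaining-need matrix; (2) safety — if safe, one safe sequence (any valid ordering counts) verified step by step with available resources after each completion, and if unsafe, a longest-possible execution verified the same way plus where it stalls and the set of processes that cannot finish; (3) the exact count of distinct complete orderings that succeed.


(1) Need matrix, components ordered type-C units, type-B units:
  J3: (4, 7)
  J2: (5, 9)
  J4: (6, 4)
  J7: (2, 2)
  J9: (5, 4)
  J1: (1, 3)
(2) SAFE — a valid safe sequence is J1, J7, J3, J9, J4, J2.
Key observation: reading the order forward, J1 is the first process whose need (1, 3) meets the free pool (1, 3) exactly on a resource it requests.
Walking it through:
  pool = (1, 3)
  run J1 (needs (1, 3), free (1, 3)); after release of (1, 3) the pool is (2, 6)
  run J7 (needs (2, 2), free (2, 6)); after release of (3, 1) the pool is (5, 7)
  run J3 (needs (4, 7), free (5, 7)); after release of (1, 0) the pool is (6, 7)
  run J9 (needs (5, 4), free (6, 7)); after release of (2, 1) the pool is (8, 8)
  run J4 (needs (6, 4), free (8, 8)); after release of (2, 2) the pool is (10, 10)
  run J2 (needs (5, 9), free (10, 10)); after release of (1, 0) the pool is (11, 10)
(3) Exactly 6 of the possible complete orderings are safe sequences.


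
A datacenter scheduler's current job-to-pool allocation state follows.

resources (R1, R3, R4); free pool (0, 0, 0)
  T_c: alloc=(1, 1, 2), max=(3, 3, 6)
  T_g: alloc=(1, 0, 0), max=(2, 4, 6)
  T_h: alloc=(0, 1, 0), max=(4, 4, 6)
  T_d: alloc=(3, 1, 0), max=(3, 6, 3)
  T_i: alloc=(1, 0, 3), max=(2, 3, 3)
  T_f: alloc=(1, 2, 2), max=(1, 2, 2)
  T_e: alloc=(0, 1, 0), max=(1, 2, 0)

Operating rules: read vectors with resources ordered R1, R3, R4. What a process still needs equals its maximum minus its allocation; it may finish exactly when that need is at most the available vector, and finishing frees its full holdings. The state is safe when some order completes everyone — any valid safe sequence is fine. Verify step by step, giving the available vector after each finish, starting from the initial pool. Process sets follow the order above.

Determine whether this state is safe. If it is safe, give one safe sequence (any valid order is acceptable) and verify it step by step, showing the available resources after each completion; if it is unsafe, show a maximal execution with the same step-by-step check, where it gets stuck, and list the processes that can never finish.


SAFE, for example via the order T_f, T_e, T_i, T_c, T_g, T_h, T_d.
Key observation: the first exact fit in this order is T_e — it needs (1, 1, 0) with (1, 2, 2) free, meeting a requested resource to the last unit.
Check, step by step:
  pool = (0, 0, 0)
  run T_f (needs (0, 0, 0), free (0, 0, 0)); after release of (1, 2, 2) the pool is (1, 2, 2)
  run T_e (needs (1, 1, 0), free (1, 2, 2)); after release of (0, 1, 0) the pool is (1, 3, 2)
  run T_i (needs (1, 3, 0), free (1, 3, 2)); after release of (1, 0, 3) the pool is (2, 3, 5)
  run T_c (needs (2, 2, 4), free (2, 3, 5)); after release of (1, 1, 2) the pool is (3, 4, 7)
  run T_g (needs (1, 4, 6), free (3, 4, 7)); after release of (1, 0, 0) the pool is (4, 4, 7)
  run T_h (needs (4, 3, 6), free (4, 4, 7)); after release of (0, 1, 0) the pool is (4, 5, 7)
  run T_d (needs (0, 5, 3), free (4, 5, 7)); after release of (3, 1, 0) the pool is (7, 6, 7)


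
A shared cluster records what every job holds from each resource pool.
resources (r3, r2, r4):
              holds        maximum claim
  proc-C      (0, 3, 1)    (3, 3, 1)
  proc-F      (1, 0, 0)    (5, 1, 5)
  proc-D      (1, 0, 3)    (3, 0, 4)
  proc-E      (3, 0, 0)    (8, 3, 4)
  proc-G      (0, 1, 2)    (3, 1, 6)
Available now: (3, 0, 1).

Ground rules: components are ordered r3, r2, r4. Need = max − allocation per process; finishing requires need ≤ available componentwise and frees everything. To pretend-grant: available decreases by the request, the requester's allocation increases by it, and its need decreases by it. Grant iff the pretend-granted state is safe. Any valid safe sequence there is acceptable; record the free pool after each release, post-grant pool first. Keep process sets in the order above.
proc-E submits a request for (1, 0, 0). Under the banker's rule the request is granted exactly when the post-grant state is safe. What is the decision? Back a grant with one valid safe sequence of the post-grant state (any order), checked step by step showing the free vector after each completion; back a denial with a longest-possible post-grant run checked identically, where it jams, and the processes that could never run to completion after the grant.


DENY. Granting would leave the state unsafe.
Key observation: even finishing proc-D, proc-G, proc-C leaves just (3, 4, 7) free — too little r3 for any of the remaining processes.
After a pretend grant, a maximal execution: proc-D, proc-G, proc-C — then nothing else fits. Verifying each step:
  pool = (2, 0, 1)
  proc-D: need (2, 0, 1) fits (2, 0, 1); releases (1, 0, 3), pool now (3, 0, 4)
  proc-G: need (3, 0, 4) fits (3, 0, 4); releases (0, 1, 2), pool now (3, 1, 6)
  proc-C: need (3, 0, 0) fits (3, 1, 6); releases (0, 3, 1), pool now (3, 4, 7)
  blocked: proc-F wants (4, 1, 5), pool (3, 4, 7) — not enough r3
  blocked: proc-E wants (4, 3, 4), pool (3, 4, 7) — not enough r3
Post-grant, the permanently blocked set is proc-F and proc-E.


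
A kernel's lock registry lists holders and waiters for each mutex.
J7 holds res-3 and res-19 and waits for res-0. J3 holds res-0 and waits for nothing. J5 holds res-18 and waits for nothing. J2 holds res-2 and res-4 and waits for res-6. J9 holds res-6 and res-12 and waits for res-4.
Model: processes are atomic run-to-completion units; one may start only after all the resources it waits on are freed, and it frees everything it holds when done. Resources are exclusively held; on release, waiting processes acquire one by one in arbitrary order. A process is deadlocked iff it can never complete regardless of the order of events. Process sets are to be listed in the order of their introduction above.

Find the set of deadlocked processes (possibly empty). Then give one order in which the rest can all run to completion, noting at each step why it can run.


Deadlocked: J2 and J9.
Key observation: the knot is the closed ring of waits J2 -> J9 -> J2; no other process is dragged down with it.
The rest can finish in the order J5, J3, J7.
Verifying each step:
  J5: no waits; runs immediately, freeing res-18
  J3: no waits; runs immediately, freeing res-0
  J7 waits on res-0 — all released -> runs and releases res-3 and res-19


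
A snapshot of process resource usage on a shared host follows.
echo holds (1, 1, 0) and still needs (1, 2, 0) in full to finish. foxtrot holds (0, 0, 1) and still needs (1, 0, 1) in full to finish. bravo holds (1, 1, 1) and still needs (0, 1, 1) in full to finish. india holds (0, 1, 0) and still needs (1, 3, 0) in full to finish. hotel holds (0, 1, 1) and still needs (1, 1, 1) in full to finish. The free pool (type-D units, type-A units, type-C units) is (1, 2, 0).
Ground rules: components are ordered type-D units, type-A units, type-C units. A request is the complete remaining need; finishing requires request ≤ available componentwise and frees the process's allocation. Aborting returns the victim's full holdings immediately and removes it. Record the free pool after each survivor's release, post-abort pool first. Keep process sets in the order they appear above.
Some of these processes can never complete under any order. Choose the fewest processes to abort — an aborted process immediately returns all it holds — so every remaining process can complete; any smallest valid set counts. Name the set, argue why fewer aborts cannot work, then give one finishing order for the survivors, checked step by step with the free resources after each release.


The answer: abort bravo.
Key observation: foxtrot had no path to completion before; after the abort of bravo ((1, 1, 1) returned), step 1 is where it fits.
No smaller set exists: with zero aborts the deadlock remains.
One survivor order: foxtrot, echo, india, hotel. Check, step by step (post-abort pool first):
  pool = (2, 3, 1)
  foxtrot needs (1, 0, 1) <= (2, 3, 1) -> finishes; pool += (0, 0, 1) = (2, 3, 2)
  echo needs (1, 2, 0) <= (2, 3, 2) -> finishes; pool += (1, 1, 0) = (3, 4, 2)
  india needs (1, 3, 0) <= (3, 4, 2) -> finishes; pool += (0, 1, 0) = (3, 5, 2)
  hotel needs (1, 1, 1) <= (3, 5, 2) -> finishes; pool += (0, 1, 1) = (3, 6, 3)


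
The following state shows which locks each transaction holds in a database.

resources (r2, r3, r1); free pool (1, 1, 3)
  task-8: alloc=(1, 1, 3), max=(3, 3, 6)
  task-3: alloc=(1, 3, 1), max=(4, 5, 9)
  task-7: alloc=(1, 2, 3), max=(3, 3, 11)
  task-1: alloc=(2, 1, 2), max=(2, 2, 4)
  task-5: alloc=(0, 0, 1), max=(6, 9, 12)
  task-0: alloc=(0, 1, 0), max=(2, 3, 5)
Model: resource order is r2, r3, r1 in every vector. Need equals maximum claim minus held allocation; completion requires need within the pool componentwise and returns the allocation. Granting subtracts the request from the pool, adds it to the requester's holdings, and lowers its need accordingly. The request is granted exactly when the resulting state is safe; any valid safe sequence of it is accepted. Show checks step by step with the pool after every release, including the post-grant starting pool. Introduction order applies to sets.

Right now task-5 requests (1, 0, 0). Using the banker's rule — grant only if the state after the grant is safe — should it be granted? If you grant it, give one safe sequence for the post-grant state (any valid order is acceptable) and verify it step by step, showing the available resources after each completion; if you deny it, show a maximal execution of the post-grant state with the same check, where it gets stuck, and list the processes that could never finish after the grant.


GRANT: granting preserves safety; a valid post-grant sequence is task-1, task-8, task-3, task-0, task-7, task-5.
Key observation: with (0, 1, 3) left after the transfer, task-1 can run at once — the state stays safe.
Verifying the post-grant state step by step:
  pool = (0, 1, 3)
  task-1 needs (0, 1, 2) <= (0, 1, 3) -> finishes; pool += (2, 1, 2) = (2, 2, 5)
  task-8 needs (2, 2, 3) <= (2, 2, 5) -> finishes; pool += (1, 1, 3) = (3, 3, 8)
  task-3 needs (3, 2, 8) <= (3, 3, 8) -> finishes; pool += (1, 3, 1) = (4, 6, 9)
  task-0 needs (2, 2, 5) <= (4, 6, 9) -> finishes; pool += (0, 1, 0) = (4, 7, 9)
  task-7 needs (2, 1, 8) <= (4, 7, 9) -> finishes; pool += (1, 2, 3) = (5, 9, 12)
  task-5 needs (5, 9, 11) <= (5, 9, 12) -> finishes; pool += (1, 0, 1) = (6, 9, 13)


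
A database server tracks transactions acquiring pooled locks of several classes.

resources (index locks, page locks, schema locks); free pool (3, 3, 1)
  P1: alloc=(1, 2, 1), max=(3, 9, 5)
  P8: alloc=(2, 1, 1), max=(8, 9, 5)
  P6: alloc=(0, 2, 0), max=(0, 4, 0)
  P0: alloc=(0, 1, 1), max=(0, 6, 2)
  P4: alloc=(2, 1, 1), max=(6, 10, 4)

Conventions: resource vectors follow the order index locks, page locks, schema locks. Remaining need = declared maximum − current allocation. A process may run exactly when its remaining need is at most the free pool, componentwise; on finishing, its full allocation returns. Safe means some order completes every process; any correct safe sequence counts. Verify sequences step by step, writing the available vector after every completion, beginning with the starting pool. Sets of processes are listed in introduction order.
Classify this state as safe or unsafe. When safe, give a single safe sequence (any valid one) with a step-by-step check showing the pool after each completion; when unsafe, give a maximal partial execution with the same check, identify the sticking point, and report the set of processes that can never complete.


UNSAFE — no complete ordering exists.
Key observation: once P6, P0 finish, the pool peaks at (3, 6, 2) — and every remaining process still needs more page locks than that.
Going as far as possible: P6, P0; after that, nothing fits. Check, step by step:
  pool = (3, 3, 1)
  run P6 (needs (0, 2, 0), free (3, 3, 1)); after release of (0, 2, 0) the pool is (3, 5, 1)
  run P0 (needs (0, 5, 1), free (3, 5, 1)); after release of (0, 1, 1) the pool is (3, 6, 2)
  blocked: P1 wants (2, 7, 4), pool (3, 6, 2) — not enough page locks and schema locks
  blocked: P8 wants (6, 8, 4), pool (3, 6, 2) — not enough index locks, page locks and schema locks
  blocked: P4 wants (4, 9, 3), pool (3, 6, 2) — not enough index locks, page locks and schema locks
Permanently blocked: P1, P8 and P4.


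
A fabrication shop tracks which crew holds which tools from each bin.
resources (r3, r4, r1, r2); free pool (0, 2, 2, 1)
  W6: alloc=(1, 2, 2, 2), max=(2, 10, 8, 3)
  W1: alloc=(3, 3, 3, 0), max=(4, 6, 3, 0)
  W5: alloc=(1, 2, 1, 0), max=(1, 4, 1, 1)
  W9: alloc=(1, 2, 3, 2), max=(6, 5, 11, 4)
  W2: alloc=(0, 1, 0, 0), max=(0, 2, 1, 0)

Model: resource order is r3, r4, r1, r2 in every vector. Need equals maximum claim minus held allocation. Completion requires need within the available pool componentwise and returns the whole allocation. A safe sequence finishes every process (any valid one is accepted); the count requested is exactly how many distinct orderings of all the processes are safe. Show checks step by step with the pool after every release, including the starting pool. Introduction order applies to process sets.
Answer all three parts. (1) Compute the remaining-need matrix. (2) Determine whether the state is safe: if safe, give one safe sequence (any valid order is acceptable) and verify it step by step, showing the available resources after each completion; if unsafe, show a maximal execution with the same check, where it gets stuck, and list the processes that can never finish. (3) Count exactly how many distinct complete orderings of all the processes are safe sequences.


(1) Remaining need (order r3, r4, r1, r2):
  W6: (1, 8, 6, 1)
  W1: (1, 3, 0, 0)
  W5: (0, 2, 0, 1)
  W9: (5, 3, 8, 2)
  W2: (0, 1, 1, 0)
(2) SAFE. One safe sequence: W5, W2, W1, W6, W9.
Key observation: W5 is the earliest step where a requested resource binds exactly: need (0, 2, 0, 1), pool (0, 2, 2, 1) at its turn.
Walking it through:
  pool = (0, 2, 2, 1)
  W5: need (0, 2, 0, 1) fits (0, 2, 2, 1); releases (1, 2, 1, 0), pool now (1, 4, 3, 1)
  W2: need (0, 1, 1, 0) fits (1, 4, 3, 1); releases (0, 1, 0, 0), pool now (1, 5, 3, 1)
  W1: need (1, 3, 0, 0) fits (1, 5, 3, 1); releases (3, 3, 3, 0), pool now (4, 8, 6, 1)
  W6: need (1, 8, 6, 1) fits (4, 8, 6, 1); releases (1, 2, 2, 2), pool now (5, 10, 8, 3)
  W9: need (5, 3, 8, 2) fits (5, 10, 8, 3); releases (1, 2, 3, 2), pool now (6, 12, 11, 5)
(3) Precisely 3 of the possible complete orderings are safe sequences.


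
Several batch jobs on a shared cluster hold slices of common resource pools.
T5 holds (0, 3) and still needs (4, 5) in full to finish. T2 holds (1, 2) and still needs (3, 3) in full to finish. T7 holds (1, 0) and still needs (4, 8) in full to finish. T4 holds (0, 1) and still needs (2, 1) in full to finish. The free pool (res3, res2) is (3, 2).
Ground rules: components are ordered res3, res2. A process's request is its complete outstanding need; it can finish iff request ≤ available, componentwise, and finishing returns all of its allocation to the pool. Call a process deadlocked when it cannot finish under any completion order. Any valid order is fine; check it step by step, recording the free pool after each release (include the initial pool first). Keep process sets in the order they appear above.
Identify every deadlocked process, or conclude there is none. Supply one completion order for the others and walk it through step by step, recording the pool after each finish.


No process is deadlocked.
Key observation: T4 leads a chain of completions in which each release enables another process.
The rest can finish in the order T4, T2, T5, T7. Walking it through:
  pool = (3, 2)
  run T4 (needs (2, 1), free (3, 2)); after release of (0, 1) the pool is (3, 3)
  run T2 (needs (3, 3), free (3, 3)); after release of (1, 2) the pool is (4, 5)
  run T5 (needs (4, 5), free (4, 5)); after release of (0, 3) the pool is (4, 8)
  run T7 (needs (4, 8), free (4, 8)); after release of (1, 0) the pool is (5, 8)


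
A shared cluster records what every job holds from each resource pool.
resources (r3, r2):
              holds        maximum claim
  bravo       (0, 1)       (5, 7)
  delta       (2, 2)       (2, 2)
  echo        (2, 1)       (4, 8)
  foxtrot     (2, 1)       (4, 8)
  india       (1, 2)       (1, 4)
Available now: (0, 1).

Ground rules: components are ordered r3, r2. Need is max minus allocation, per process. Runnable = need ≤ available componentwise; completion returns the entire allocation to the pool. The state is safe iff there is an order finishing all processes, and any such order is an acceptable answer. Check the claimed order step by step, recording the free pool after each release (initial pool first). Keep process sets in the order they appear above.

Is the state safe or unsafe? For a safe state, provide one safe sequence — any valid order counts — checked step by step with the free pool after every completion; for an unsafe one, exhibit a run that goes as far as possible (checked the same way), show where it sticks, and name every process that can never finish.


UNSAFE — no complete ordering exists.
Key observation: after delta, india complete, (3, 5) is the best the pool ever gets, yet each leftover process wants more r2.
Going as far as possible: delta, india; after that, nothing fits. Walking it through:
  pool = (0, 1)
  delta: need (0, 0) fits (0, 1); releases (2, 2), pool now (2, 3)
  india: need (0, 2) fits (2, 3); releases (1, 2), pool now (3, 5)
  bravo still needs (5, 6) but only (3, 5) is free — short on r3 and r2
  echo still needs (2, 7) but only (3, 5) is free — short on r2
  foxtrot still needs (2, 7) but only (3, 5) is free — short on r2
Processes that can never finish: bravo, echo and foxtrot.


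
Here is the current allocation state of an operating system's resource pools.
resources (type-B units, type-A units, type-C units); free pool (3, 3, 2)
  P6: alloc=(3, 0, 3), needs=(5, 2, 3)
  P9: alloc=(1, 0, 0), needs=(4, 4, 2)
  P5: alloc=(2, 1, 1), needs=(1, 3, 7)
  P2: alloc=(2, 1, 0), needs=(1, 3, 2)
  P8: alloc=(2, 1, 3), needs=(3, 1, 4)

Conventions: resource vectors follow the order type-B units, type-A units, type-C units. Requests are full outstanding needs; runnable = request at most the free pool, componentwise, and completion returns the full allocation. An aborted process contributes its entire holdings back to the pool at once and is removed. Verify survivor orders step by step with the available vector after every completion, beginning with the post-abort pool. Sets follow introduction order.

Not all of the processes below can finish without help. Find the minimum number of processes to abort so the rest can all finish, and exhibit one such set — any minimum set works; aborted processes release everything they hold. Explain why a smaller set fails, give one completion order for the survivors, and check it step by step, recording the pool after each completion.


The answer: abort P6.
Key observation: before aborting P6, P8 was permanently blocked — no order could ever run it; afterwards it completes at step 2.
No smaller set exists: with zero aborts the deadlock remains.
One survivor order: P2, P8, P9, P5. Walking it through (post-abort pool first):
  pool = (6, 3, 5)
  P2 needs (1, 3, 2) <= (6, 3, 5) -> finishes; pool += (2, 1, 0) = (8, 4, 5)
  P8 needs (3, 1, 4) <= (8, 4, 5) -> finishes; pool += (2, 1, 3) = (10, 5, 8)
  P9 needs (4, 4, 2) <= (10, 5, 8) -> finishes; pool += (1, 0, 0) = (11, 5, 8)
  P5 needs (1, 3, 7) <= (11, 5, 8) -> finishes; pool += (2, 1, 1) = (13, 6, 9)


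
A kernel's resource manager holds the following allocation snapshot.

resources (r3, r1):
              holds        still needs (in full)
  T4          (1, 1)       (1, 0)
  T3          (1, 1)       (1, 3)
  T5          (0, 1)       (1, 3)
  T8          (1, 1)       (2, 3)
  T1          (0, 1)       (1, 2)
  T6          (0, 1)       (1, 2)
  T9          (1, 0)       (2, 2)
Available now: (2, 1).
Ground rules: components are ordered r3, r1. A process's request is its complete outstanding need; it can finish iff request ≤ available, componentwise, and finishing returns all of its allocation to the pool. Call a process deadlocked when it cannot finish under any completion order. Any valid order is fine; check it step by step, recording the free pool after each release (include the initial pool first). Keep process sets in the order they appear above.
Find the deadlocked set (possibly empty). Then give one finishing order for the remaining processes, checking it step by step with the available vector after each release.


The deadlocked set is empty.
Key observation: no deadlock: T4 fits now, and the freed resources carry the rest through.
One completion order for the rest: T4, T6, T9, T5, T8, T3, T1. Check, step by step:
  pool = (2, 1)
  T4 needs (1, 0) <= (2, 1) -> finishes; pool += (1, 1) = (3, 2)
  T6 needs (1, 2) <= (3, 2) -> finishes; pool += (0, 1) = (3, 3)
  T9 needs (2, 2) <= (3, 3) -> finishes; pool += (1, 0) = (4, 3)
  T5 needs (1, 3) <= (4, 3) -> finishes; pool += (0, 1) = (4, 4)
  T8 needs (2, 3) <= (4, 4) -> finishes; pool += (1, 1) = (5, 5)
  T3 needs (1, 3) <= (5, 5) -> finishes; pool += (1, 1) = (6, 6)
  T1 needs (1, 2) <= (6, 6) -> finishes; pool += (0, 1) = (6, 7)


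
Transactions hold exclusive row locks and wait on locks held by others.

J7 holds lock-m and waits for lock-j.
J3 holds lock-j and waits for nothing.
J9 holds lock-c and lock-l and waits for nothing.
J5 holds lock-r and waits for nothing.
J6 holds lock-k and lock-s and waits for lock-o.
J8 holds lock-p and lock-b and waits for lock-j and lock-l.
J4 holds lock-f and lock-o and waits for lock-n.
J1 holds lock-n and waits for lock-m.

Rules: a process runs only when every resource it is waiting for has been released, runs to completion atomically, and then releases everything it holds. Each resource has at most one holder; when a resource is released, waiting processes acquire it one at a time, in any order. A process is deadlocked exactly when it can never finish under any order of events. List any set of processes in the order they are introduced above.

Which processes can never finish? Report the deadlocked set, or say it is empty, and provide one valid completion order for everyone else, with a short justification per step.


Nothing here is deadlocked.
Key observation: there is no circular wait here — follow any chain and it reaches a process that is free to run now.
The rest can finish in the order J5, J3, J7, J1, J9, J4, J6, J8.
Verifying each step:
  J5 waits on nothing -> runs at once and releases lock-r
  J3 waits on nothing -> runs at once and releases lock-j
  J7: everything it awaited (lock-j) is free; runs, freeing lock-m
  J1: everything it awaited (lock-m) is free; runs, freeing lock-n
  J9 waits on nothing -> runs at once and releases lock-c and lock-l
  J4: everything it awaited (lock-n) is free; runs, freeing lock-f and lock-o
  J6: everything it awaited (lock-o) is free; runs, freeing lock-k and lock-s
  J8: everything it awaited (lock-j and lock-l) is free; runs, freeing lock-p and lock-b


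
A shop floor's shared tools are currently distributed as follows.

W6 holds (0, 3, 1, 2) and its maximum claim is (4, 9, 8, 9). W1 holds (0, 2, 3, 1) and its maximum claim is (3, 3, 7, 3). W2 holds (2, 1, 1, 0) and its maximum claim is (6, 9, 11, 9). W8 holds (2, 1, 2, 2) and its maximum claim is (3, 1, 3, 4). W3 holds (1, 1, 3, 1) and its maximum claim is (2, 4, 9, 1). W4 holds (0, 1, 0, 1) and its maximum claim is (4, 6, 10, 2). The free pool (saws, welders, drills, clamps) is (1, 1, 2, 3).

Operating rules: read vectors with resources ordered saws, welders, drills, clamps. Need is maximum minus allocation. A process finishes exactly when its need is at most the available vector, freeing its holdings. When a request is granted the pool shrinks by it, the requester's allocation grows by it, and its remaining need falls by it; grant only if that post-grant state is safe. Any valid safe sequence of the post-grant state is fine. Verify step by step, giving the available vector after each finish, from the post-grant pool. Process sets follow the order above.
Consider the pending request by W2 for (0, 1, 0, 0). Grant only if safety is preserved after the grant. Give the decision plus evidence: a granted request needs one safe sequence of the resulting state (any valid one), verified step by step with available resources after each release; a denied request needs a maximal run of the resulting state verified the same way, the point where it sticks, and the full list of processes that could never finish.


DENY. Granting would leave the state unsafe.
Key observation: welders is the bottleneck — with W8, W1, W3 done the pool holds (4, 4, 10, 7), short of every remaining need.
On the post-grant state, W8, W1, W3 is a maximal run — nothing extends it. Verifying each step:
  pool = (1, 0, 2, 3)
  W8 needs (1, 0, 1, 2) <= (1, 0, 2, 3) -> finishes; pool += (2, 1, 2, 2) = (3, 1, 4, 5)
  W1 needs (3, 1, 4, 2) <= (3, 1, 4, 5) -> finishes; pool += (0, 2, 3, 1) = (3, 3, 7, 6)
  W3 needs (1, 3, 6, 0) <= (3, 3, 7, 6) -> finishes; pool += (1, 1, 3, 1) = (4, 4, 10, 7)
  W6 still needs (4, 6, 7, 7) but only (4, 4, 10, 7) is free — short on welders
  W2 still needs (4, 7, 10, 9) but only (4, 4, 10, 7) is free — short on welders and clamps
  W4 still needs (4, 5, 10, 1) but only (4, 4, 10, 7) is free — short on welders
Post-grant, the permanently blocked set is W6, W2 and W4.


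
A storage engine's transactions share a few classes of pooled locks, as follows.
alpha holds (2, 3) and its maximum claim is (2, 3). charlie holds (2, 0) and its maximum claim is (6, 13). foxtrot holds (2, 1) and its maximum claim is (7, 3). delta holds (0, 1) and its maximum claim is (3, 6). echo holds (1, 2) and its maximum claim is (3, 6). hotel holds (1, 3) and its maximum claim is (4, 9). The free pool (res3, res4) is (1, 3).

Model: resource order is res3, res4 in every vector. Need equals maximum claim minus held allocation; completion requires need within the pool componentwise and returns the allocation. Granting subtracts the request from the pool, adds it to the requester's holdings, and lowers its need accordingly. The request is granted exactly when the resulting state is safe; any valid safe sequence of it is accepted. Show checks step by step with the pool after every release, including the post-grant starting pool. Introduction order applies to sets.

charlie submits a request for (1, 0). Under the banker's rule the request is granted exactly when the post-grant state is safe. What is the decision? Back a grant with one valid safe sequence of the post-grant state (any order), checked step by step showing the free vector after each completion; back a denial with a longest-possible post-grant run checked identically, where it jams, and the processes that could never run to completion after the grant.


DENY: after the grant no complete ordering would exist.
Key observation: after alpha, echo, delta, hotel the pool peaks at (4, 12), and each blocked process is short somewhere: charlie on res4; foxtrot on res3.
Pretend the grant happened; the run alpha, echo, delta, hotel goes as far as possible. Verifying each step:
  pool = (0, 3)
  alpha needs (0, 0) <= (0, 3) -> finishes; pool += (2, 3) = (2, 6)
  echo needs (2, 4) <= (2, 6) -> finishes; pool += (1, 2) = (3, 8)
  delta needs (3, 5) <= (3, 8) -> finishes; pool += (0, 1) = (3, 9)
  hotel needs (3, 6) <= (3, 9) -> finishes; pool += (1, 3) = (4, 12)
  charlie cannot run: need (3, 13) vs free (4, 12) (insufficient res4)
  foxtrot cannot run: need (5, 2) vs free (4, 12) (insufficient res3)
Had the request been granted, charlie and foxtrot could never finish.


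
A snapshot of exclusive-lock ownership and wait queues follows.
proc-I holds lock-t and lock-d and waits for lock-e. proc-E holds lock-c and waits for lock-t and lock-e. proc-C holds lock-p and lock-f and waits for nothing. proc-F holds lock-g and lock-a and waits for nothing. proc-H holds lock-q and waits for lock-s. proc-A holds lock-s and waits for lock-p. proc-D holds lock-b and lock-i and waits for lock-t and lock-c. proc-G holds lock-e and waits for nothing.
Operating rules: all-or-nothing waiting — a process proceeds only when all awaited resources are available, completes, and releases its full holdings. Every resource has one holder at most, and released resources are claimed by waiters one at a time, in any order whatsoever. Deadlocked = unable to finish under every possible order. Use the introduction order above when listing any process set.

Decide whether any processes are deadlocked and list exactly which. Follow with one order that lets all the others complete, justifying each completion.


The deadlocked set is empty.
Key observation: no waiting chain loops back on itself — every chain ends at a process that waits on nothing, so everyone eventually runs.
One completion order for the rest: proc-G, proc-C, proc-I, proc-E, proc-A, proc-H, proc-D, proc-F.
Verifying each step:
  proc-G waits on nothing -> runs at once and releases lock-e
  proc-C waits on nothing -> runs at once and releases lock-p and lock-f
  proc-I waits on lock-e — all released -> runs and releases lock-t and lock-d
  proc-E waits on lock-t and lock-e — all released -> runs and releases lock-c
  proc-A waits on lock-p — all released -> runs and releases lock-s
  proc-H waits on lock-s — all released -> runs and releases lock-q
  proc-D waits on lock-t and lock-c — all released -> runs and releases lock-b and lock-i
  proc-F waits on nothing -> runs at once and releases lock-g and lock-a


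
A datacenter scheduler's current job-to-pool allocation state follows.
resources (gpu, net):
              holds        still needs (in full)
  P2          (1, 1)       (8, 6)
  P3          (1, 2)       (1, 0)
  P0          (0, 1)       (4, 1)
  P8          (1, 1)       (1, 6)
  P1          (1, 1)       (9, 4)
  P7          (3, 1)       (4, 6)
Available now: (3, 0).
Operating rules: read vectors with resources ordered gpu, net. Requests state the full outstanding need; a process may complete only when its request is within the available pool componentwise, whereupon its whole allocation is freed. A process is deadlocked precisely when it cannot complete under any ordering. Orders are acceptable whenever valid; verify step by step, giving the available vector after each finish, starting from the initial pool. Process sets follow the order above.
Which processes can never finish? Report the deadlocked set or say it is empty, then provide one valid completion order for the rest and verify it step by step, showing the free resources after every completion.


Deadlocked set: P2, P8, P1 and P7.
Key observation: no order helps: past P3, P0, the free pool tops out at (4, 3), below what each blocked process needs in net.
One completion order for the rest: P3, P0. Step-by-step check:
  pool = (3, 0)
  P3: need (1, 0) fits (3, 0); releases (1, 2), pool now (4, 2)
  P0: need (4, 1) fits (4, 2); releases (0, 1), pool now (4, 3)
None of the blocked processes ever fits:
  P2 cannot run: need (8, 6) vs free (4, 3) (insufficient gpu and net)
  P8 cannot run: need (1, 6) vs free (4, 3) (insufficient net)
  P1 cannot run: need (9, 4) vs free (4, 3) (insufficient gpu and net)
  P7 cannot run: need (4, 6) vs free (4, 3) (insufficient net)
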